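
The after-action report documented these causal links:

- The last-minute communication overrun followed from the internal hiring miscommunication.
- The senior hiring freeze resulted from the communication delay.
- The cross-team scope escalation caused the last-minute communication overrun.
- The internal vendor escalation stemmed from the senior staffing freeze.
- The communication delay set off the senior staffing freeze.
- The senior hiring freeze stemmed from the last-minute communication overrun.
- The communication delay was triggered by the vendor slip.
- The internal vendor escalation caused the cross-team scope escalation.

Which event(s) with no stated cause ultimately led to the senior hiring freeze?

the internal hiring miscommunication, the vendor slip

Tracing upstream from the senior hiring freeze: the senior hiring freeze ← the communication delay ← the vendor slip.
A separate upstream branch: the senior hiring freeze ← the last-minute communication overrun ← the internal hiring miscommunication.
Each of those chain origins has no stated cause.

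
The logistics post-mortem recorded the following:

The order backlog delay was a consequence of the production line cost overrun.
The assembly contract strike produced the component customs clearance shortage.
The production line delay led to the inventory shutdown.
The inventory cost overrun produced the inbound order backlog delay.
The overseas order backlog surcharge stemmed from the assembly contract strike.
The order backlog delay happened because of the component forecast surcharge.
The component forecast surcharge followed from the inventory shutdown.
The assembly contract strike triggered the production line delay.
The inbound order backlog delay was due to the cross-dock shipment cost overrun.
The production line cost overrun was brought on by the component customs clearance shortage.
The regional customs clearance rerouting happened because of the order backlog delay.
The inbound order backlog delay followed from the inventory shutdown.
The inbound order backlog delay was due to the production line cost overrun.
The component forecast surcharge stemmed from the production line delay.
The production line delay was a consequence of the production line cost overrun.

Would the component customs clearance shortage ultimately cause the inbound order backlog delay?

Yes

There is a causal chain: the component customs clearance shortage → the production line cost overrun → the inbound order backlog delay.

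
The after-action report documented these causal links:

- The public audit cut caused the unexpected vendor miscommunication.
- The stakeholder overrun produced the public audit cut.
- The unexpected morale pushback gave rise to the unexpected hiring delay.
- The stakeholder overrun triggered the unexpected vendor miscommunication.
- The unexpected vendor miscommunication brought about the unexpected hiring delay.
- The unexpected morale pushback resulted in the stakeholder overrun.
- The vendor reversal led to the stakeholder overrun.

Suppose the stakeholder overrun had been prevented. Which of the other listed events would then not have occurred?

Downstream of the stakeholder overrun: the public audit cut, the unexpected vendor miscommunication, the unexpected hiring delay.
Of those, still caused via another path: the unexpected hiring delay.
The remainder have no surviving cause.

the public audit cut, the unexpected vendor miscommunication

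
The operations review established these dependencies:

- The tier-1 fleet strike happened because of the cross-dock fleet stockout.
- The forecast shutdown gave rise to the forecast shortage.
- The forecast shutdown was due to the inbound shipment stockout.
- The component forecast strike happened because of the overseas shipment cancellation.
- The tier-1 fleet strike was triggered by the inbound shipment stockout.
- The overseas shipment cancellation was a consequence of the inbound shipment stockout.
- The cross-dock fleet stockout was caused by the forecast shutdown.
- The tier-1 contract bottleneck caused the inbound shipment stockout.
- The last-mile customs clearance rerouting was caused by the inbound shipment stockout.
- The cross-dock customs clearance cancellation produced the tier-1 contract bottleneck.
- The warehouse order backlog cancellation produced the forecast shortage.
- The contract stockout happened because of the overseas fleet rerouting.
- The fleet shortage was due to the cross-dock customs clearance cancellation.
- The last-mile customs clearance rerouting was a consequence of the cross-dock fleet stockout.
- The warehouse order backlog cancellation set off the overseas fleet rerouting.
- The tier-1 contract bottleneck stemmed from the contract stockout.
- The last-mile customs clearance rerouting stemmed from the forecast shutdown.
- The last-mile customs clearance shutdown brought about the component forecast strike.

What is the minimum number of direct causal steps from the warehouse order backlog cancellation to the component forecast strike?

6

Shortest chain: the warehouse order backlog cancellation → the overseas fleet rerouting → the contract stockout → the tier-1 contract bottleneck → the inbound shipment stockout → the overseas shipment cancellation → the component forecast strike.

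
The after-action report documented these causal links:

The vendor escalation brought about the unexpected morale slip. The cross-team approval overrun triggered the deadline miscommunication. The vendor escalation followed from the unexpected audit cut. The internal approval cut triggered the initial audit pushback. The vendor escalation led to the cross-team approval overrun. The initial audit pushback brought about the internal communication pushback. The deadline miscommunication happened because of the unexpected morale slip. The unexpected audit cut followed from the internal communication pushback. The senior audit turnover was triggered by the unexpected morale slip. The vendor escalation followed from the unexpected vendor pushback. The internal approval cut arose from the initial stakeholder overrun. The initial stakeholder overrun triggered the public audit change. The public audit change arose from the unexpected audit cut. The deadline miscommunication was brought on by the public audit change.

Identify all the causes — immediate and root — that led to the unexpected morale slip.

the initial audit pushback, the initial stakeholder overrun, the internal approval cut, the internal communication pushback, the unexpected audit cut, the unexpected vendor pushback, the vendor escalation

Immediate cause of the unexpected morale slip: the vendor escalation.
Further upstream: the initial stakeholder overrun, the internal approval cut, the initial audit pushback, the unexpected vendor pushback, the internal communication pushback, the unexpected audit cut.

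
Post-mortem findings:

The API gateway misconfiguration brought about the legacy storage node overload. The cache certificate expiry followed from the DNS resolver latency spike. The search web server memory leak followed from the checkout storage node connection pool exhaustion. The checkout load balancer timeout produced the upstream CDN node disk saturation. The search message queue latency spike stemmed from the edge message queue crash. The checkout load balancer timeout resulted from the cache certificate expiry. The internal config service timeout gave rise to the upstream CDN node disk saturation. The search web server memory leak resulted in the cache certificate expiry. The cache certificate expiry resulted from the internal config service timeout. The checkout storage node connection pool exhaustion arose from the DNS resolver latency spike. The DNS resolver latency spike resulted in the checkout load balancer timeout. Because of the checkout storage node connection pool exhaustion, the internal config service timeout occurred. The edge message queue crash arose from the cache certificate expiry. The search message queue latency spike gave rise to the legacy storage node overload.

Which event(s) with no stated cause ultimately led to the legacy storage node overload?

Tracing upstream from the legacy storage node overload: the legacy storage node overload ← the search message queue latency spike ← the edge message queue crash ← the cache certificate expiry ← the DNS resolver latency spike.
A separate upstream branch: the legacy storage node overload ← the API gateway misconfiguration.
Each of those chain origins has no stated cause.

the API gateway misconfiguration, the DNS resolver latency spike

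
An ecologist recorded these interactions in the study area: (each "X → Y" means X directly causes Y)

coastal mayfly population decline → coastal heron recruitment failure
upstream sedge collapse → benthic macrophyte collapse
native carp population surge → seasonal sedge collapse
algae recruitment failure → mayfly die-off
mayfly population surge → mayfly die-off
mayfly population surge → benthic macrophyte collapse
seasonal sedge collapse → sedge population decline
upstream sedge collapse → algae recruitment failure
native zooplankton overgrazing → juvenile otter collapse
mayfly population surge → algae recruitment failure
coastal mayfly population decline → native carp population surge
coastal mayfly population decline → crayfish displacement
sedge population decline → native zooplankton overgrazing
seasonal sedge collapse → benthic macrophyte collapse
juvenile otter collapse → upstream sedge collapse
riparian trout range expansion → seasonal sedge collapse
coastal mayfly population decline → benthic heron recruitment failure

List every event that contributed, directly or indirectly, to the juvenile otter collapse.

the coastal mayfly population decline, the native carp population surge, the native zooplankton overgrazing, the riparian trout range expansion, the seasonal sedge collapse, the sedge population decline

Immediate cause of the juvenile otter collapse: the native zooplankton overgrazing.
Further upstream: the riparian trout range expansion, the coastal mayfly population decline, the native carp population surge, the seasonal sedge collapse, the sedge population decline.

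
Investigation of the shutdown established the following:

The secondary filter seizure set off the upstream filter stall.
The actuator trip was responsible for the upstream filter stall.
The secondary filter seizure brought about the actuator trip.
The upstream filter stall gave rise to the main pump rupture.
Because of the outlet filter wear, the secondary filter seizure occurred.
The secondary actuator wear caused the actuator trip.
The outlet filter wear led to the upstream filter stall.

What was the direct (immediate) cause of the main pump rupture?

the upstream filter stall

Upstream contributors include the outlet filter wear, the secondary filter seizure, the actuator trip, the secondary actuator wear, but only the upstream filter stall feeds directly into the main pump rupture.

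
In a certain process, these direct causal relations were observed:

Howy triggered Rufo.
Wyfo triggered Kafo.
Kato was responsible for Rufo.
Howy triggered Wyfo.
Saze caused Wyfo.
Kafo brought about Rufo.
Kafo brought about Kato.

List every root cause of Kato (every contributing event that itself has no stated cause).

Tracing upstream from Kato: Kato ← Kafo ← Wyfo ← Howy.
A separate upstream branch: Kato ← Kafo ← Wyfo ← Saze.
Each of those chain origins has no stated cause.

Howy, Saze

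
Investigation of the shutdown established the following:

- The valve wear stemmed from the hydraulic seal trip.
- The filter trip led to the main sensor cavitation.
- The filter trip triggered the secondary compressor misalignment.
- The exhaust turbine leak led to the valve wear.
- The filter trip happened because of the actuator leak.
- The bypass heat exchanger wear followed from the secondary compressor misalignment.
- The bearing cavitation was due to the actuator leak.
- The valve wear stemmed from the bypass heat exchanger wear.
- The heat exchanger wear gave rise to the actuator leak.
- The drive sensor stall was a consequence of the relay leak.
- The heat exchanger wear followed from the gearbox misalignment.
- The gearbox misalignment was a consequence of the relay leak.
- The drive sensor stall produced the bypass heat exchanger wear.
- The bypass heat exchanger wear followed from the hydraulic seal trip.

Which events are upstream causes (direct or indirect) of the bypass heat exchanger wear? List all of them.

Immediate causes of the bypass heat exchanger wear: the secondary compressor misalignment, the drive sensor stall, the hydraulic seal trip.
Further upstream: the relay leak, the gearbox misalignment, the heat exchanger wear, the actuator leak, the filter trip.

the actuator leak, the drive sensor stall, the filter trip, the gearbox misalignment, the heat exchanger wear, the hydraulic seal trip, the relay leak, the secondary compressor misalignment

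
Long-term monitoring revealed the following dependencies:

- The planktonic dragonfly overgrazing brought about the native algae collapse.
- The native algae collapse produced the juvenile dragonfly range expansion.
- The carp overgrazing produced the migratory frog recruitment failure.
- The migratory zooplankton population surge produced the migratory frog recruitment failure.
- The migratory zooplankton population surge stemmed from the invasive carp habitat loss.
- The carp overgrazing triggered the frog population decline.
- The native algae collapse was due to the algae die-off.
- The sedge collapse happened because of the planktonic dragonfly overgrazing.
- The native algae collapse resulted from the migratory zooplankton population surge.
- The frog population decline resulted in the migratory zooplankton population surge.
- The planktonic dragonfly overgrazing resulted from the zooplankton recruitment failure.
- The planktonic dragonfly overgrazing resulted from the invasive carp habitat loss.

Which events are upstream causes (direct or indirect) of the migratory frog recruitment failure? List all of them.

the carp overgrazing, the frog population decline, the invasive carp habitat loss, the migratory zooplankton population surge

Immediate causes of the migratory frog recruitment failure: the carp overgrazing, the migratory zooplankton population surge.
Further upstream: the frog population decline, the invasive carp habitat loss.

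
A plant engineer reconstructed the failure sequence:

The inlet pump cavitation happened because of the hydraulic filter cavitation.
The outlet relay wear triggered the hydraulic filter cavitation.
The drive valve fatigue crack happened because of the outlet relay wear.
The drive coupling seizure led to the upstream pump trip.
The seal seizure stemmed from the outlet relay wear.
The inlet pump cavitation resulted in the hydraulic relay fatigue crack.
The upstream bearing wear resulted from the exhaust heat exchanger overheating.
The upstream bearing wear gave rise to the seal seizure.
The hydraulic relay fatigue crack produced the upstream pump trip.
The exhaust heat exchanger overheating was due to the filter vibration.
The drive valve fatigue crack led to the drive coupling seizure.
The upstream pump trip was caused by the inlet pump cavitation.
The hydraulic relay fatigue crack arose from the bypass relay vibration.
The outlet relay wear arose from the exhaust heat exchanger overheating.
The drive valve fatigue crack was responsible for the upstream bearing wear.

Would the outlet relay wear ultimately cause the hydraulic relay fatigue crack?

There is a causal chain: the outlet relay wear → the hydraulic filter cavitation → the inlet pump cavitation → the hydraulic relay fatigue crack.

Yes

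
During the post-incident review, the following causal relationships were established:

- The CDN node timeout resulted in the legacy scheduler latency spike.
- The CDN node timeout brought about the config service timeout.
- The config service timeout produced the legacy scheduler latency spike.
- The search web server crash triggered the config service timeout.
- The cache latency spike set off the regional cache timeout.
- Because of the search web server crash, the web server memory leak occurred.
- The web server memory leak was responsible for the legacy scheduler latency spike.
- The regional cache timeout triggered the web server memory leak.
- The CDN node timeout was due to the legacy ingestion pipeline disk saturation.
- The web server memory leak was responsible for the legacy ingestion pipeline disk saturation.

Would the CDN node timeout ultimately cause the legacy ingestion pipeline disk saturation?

The CDN node timeout leads to the config service timeout, the legacy scheduler latency spike; the legacy ingestion pipeline disk saturation is not among them.

No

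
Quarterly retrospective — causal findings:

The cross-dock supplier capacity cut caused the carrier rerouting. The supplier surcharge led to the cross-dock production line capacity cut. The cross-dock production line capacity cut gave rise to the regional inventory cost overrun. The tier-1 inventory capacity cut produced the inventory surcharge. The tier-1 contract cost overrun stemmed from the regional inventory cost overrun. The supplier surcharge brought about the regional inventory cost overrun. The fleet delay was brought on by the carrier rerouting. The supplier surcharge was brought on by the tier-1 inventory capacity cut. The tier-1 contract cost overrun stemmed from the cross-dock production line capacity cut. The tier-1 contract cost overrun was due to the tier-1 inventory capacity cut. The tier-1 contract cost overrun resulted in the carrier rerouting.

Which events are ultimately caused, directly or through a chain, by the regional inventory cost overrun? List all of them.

the carrier rerouting, the fleet delay, the tier-1 contract cost overrun

Direct effects: the tier-1 contract cost overrun.
2 steps out: the carrier rerouting.
3 steps out: the fleet delay.
Not reachable from it: the cross-dock supplier capacity cut, the tier-1 inventory capacity cut, the supplier surcharge, the cross-dock production line capacity cut, the inventory surcharge.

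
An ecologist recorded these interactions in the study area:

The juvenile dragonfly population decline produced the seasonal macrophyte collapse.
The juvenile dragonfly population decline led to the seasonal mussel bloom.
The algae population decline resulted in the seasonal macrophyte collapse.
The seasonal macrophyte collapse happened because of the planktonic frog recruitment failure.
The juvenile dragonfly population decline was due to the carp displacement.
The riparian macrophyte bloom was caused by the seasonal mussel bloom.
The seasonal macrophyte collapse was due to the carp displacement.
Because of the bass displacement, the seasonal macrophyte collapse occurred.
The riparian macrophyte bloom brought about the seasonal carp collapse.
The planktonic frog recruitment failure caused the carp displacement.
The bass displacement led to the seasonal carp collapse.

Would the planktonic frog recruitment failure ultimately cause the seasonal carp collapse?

There is a causal chain: the planktonic frog recruitment failure → the carp displacement → the juvenile dragonfly population decline → the seasonal mussel bloom → the riparian macrophyte bloom → the seasonal carp collapse.

Yes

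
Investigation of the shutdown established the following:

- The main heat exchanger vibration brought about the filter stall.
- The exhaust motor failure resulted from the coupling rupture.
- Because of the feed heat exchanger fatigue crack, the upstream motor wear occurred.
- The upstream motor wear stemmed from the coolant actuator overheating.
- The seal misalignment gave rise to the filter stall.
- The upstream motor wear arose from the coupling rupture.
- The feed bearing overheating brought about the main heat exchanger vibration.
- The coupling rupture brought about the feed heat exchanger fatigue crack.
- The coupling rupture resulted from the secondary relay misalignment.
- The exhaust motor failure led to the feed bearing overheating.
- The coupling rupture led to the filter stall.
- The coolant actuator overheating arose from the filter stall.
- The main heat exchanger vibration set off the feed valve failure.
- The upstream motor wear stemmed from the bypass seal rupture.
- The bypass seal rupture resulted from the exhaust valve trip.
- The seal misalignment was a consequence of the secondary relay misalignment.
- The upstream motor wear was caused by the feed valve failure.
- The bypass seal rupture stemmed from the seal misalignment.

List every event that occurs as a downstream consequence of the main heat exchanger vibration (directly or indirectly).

the coolant actuator overheating, the feed valve failure, the filter stall, the upstream motor wear

Direct effects: the filter stall, the feed valve failure.
2 steps out: the coolant actuator overheating, the upstream motor wear.
Not reachable from it: the secondary relay misalignment, the seal misalignment, the exhaust valve trip, the coupling rupture, the exhaust motor failure, the feed bearing overheating, the feed heat exchanger fatigue crack, the bypass seal rupture.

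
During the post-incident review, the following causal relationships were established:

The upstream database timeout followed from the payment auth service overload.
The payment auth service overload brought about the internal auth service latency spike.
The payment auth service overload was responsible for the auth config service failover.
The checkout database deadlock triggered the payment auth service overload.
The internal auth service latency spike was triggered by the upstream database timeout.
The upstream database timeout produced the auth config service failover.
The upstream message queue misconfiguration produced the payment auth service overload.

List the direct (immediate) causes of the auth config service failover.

the payment auth service overload, the upstream database timeout

Upstream contributors include the checkout database deadlock, the upstream message queue misconfiguration, but only the payment auth service overload, the upstream database timeout feed directly into the auth config service failover.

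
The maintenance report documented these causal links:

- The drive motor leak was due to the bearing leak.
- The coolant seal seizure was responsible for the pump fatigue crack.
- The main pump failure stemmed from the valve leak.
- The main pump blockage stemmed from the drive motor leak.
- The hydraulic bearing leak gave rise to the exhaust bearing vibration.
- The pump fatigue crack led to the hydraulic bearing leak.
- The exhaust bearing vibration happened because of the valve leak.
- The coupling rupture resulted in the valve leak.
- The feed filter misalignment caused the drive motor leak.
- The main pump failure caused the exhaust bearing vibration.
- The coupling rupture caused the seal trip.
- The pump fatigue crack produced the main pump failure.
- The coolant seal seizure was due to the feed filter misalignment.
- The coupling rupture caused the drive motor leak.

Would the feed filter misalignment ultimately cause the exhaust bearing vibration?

Yes

There is a causal chain: the feed filter misalignment → the coolant seal seizure → the pump fatigue crack → the main pump failure → the exhaust bearing vibration.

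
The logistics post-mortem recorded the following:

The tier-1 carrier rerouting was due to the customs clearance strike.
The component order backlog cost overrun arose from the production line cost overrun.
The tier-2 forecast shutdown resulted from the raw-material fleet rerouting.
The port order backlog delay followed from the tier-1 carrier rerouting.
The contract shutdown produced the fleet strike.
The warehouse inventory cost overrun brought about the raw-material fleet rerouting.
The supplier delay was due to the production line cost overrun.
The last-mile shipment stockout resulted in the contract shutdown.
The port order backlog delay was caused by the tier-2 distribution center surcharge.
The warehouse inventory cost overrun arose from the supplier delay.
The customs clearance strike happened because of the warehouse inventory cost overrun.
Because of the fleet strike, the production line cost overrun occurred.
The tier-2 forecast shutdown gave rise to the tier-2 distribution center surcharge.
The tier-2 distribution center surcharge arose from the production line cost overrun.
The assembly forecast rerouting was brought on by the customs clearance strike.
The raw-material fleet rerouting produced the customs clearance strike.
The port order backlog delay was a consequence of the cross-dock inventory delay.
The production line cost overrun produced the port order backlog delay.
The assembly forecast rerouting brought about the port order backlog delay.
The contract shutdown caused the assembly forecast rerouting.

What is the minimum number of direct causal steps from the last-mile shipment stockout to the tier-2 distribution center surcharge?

Shortest chain: the last-mile shipment stockout → the contract shutdown → the fleet strike → the production line cost overrun → the tier-2 distribution center surcharge.

4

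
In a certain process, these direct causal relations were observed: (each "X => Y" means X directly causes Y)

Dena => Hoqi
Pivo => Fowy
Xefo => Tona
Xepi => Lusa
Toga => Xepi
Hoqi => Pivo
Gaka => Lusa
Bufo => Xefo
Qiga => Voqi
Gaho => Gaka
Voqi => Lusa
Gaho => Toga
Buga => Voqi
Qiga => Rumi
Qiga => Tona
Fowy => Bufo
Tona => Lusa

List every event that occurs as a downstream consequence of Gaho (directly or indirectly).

Direct effects: Gaka, Toga.
2 steps out: Xepi, Lusa.
Not reachable from it: Dena, Hoqi, Qiga, Pivo, Buga, Rumi, Fowy, Bufo, Xefo, Tona, Voqi.

Gaka, Lusa, Toga, Xepi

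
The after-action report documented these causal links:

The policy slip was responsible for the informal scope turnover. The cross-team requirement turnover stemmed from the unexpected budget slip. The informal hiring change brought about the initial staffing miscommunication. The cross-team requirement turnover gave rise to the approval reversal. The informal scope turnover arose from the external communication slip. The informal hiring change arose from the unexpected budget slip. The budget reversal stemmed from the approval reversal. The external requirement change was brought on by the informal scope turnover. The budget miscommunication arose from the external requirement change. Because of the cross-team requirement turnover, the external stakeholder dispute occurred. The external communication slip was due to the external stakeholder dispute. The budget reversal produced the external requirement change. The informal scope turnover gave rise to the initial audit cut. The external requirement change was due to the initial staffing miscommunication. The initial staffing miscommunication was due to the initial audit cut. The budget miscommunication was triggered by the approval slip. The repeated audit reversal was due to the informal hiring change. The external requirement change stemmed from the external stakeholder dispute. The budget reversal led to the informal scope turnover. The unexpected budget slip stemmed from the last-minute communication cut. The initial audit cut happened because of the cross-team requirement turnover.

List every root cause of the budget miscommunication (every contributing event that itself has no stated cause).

Tracing upstream from the budget miscommunication: the budget miscommunication ← the external requirement change ← the external stakeholder dispute ← the cross-team requirement turnover ← the unexpected budget slip ← the last-minute communication cut.
A separate upstream branch: the budget miscommunication ← the external requirement change ← the informal scope turnover ← the policy slip.
A separate upstream branch: the budget miscommunication ← the approval slip.
Each of those chain origins has no stated cause.

the approval slip, the last-minute communication cut, the policy slip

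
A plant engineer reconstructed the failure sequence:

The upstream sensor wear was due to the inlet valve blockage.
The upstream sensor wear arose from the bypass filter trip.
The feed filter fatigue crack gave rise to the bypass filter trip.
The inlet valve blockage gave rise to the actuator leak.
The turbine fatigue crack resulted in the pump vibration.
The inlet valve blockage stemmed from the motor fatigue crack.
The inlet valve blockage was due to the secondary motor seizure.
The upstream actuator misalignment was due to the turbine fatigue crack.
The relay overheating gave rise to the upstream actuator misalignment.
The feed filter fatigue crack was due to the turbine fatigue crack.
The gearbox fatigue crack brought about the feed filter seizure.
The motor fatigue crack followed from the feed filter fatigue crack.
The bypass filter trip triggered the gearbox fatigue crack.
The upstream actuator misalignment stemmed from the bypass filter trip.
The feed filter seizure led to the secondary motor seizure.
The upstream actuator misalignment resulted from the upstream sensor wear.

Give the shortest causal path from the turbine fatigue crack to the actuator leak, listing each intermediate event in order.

the turbine fatigue crack → the feed filter fatigue crack → the motor fatigue crack → the inlet valve blockage → the actuator leak

the turbine fatigue crack → the feed filter fatigue crack
the feed filter fatigue crack → the motor fatigue crack
the motor fatigue crack → the inlet valve blockage
the inlet valve blockage → the actuator leak
Length: 4 steps.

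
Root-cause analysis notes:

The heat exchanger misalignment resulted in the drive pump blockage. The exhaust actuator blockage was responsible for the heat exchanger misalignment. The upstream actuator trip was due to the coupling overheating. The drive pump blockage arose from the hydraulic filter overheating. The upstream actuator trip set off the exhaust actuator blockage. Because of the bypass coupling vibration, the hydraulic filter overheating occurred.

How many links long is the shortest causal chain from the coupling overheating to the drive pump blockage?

Shortest chain: the coupling overheating → the upstream actuator trip → the exhaust actuator blockage → the heat exchanger misalignment → the drive pump blockage.

4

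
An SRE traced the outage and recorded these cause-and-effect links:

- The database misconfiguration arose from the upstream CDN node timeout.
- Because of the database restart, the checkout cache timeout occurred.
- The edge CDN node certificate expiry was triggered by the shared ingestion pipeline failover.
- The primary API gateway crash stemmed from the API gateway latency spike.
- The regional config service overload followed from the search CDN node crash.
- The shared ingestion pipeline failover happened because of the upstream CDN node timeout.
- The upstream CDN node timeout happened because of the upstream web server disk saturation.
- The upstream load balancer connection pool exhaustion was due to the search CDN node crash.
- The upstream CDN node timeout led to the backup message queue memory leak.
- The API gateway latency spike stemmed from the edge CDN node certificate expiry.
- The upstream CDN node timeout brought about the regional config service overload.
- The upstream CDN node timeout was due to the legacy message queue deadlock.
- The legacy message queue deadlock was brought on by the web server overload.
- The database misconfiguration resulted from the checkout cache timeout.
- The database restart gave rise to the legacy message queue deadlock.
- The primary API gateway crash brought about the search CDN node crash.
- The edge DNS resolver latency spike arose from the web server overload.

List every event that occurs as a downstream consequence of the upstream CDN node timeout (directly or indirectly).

Direct effects: the shared ingestion pipeline failover, the regional config service overload, the database misconfiguration, the backup message queue memory leak.
2 steps out: the edge CDN node certificate expiry.
3 steps out: the API gateway latency spike.
4 steps out: the primary API gateway crash.
5 steps out: the search CDN node crash.
6 steps out: the upstream load balancer connection pool exhaustion.
Not reachable from it: the upstream web server disk saturation, the database restart, the web server overload, the legacy message queue deadlock, the edge DNS resolver latency spike, the checkout cache timeout.

the API gateway latency spike, the backup message queue memory leak, the database misconfiguration, the edge CDN node certificate expiry, the primary API gateway crash, the regional config service overload, the search CDN node crash, the shared ingestion pipeline failover, the upstream load balancer connection pool exhaustion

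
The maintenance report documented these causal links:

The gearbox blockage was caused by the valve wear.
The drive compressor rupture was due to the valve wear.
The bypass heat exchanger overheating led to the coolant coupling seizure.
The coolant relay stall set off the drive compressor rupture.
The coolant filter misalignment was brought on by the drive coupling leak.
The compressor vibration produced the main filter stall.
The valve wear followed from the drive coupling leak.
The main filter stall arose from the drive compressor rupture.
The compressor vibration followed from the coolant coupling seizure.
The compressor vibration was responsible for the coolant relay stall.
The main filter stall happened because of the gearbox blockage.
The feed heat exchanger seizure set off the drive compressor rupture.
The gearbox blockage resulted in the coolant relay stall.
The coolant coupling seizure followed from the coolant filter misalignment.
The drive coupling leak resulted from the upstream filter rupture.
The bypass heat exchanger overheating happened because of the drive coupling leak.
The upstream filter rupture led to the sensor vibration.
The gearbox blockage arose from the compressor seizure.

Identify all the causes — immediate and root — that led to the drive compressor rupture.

the bypass heat exchanger overheating, the compressor seizure, the compressor vibration, the coolant coupling seizure, the coolant filter misalignment, the coolant relay stall, the drive coupling leak, the feed heat exchanger seizure, the gearbox blockage, the upstream filter rupture, the valve wear

Immediate causes of the drive compressor rupture: the valve wear, the coolant relay stall, the feed heat exchanger seizure.
Further upstream: the upstream filter rupture, the drive coupling leak, the bypass heat exchanger overheating, the coolant filter misalignment, the coolant coupling seizure, the compressor vibration, the compressor seizure, the gearbox blockage.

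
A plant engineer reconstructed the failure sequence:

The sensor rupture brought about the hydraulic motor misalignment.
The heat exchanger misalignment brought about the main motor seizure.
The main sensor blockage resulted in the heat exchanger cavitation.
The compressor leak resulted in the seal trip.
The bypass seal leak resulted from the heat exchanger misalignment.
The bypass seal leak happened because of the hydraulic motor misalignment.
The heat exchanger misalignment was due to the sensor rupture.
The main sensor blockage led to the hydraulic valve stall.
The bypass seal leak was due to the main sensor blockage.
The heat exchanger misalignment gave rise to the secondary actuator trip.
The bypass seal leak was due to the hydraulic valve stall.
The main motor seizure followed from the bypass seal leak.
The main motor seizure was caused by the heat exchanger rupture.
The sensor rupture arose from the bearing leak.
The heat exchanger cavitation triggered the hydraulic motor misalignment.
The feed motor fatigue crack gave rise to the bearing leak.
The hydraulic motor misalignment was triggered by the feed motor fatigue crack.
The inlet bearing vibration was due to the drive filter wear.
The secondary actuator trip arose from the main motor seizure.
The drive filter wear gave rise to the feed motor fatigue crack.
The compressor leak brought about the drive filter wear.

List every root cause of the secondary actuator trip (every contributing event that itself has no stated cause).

Tracing upstream from the secondary actuator trip: the secondary actuator trip ← the heat exchanger misalignment ← the sensor rupture ← the bearing leak ← the feed motor fatigue crack ← the drive filter wear ← the compressor leak.
A separate upstream branch: the secondary actuator trip ← the main motor seizure ← the bypass seal leak ← the main sensor blockage.
A separate upstream branch: the secondary actuator trip ← the main motor seizure ← the heat exchanger rupture.
Each of those chain origins has no stated cause.

the compressor leak, the heat exchanger rupture, the main sensor blockage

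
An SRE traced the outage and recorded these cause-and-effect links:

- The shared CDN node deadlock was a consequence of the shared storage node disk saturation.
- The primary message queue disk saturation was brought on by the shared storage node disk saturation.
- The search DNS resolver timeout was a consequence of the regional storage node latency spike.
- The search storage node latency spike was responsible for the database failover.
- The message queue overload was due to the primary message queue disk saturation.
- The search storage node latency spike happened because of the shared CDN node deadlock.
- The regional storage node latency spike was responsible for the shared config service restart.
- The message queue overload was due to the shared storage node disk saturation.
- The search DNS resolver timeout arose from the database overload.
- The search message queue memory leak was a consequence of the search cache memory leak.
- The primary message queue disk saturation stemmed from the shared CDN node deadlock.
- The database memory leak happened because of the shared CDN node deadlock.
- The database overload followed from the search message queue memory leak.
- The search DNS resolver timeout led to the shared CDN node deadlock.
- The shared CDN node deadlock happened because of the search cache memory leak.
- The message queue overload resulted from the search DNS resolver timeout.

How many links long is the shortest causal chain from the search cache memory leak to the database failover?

Shortest chain: the search cache memory leak → the shared CDN node deadlock → the search storage node latency spike → the database failover.

3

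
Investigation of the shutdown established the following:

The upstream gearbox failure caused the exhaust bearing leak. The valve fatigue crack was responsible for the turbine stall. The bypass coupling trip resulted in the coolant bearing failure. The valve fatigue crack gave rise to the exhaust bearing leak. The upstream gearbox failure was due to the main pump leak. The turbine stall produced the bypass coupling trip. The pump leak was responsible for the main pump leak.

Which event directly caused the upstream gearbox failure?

the main pump leak

Upstream contributors include the pump leak, but only the main pump leak feeds directly into the upstream gearbox failure.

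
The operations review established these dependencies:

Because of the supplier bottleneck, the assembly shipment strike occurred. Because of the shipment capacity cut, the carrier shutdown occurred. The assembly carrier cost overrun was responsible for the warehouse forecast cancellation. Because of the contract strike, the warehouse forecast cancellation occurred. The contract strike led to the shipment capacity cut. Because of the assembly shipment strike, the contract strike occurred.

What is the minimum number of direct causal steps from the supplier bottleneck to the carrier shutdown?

4

Shortest chain: the supplier bottleneck → the assembly shipment strike → the contract strike → the shipment capacity cut → the carrier shutdown.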